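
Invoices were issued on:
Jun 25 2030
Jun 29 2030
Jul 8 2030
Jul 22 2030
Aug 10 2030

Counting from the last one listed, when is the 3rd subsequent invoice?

Nov 5 2030

The spacing grows by 5 each time: 4, 9, 14, 19 days.
Next gap: 24 days. Aug 10 2030 + 24 days = Sep 3 2030.
Next gap: 29 days. Sep 3 2030 + 29 days = Oct 2 2030.
Next gap: 34 days. Oct 2 2030 + 34 days = Nov 5 2030.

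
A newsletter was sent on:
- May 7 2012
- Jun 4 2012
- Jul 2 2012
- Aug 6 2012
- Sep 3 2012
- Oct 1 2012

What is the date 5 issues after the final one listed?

Mar 4 2013

These are Mondays at 28- or 35-day spacing (28, 28, 35, 28, 28).
The pattern: 1st Monday of the month.
November 2012 — 1st Monday is Nov 5 2012.
December 2012 — 1st Monday is Dec 3 2012.
1st Monday of January 2013: Jan 7 2013.
1st Monday of February 2013: Feb 4 2013.
March 2013 — 1st Monday is Mar 4 2013.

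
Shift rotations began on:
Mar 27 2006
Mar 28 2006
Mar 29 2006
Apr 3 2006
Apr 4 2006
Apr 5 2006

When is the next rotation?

Gaps: 1, 1, 5, 1, 1 days — not constant, but cyclic with period 3.
The events fall on every Monday, Tuesday and Wednesday.
Next Monday: Apr 10 2006.

Apr 10 2006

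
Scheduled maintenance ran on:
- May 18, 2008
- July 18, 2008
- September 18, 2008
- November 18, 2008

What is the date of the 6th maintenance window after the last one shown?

November 18, 2009

Gaps: 61, 62, 61 days — not constant. Every event is on the 18th of the month.
Pattern: the 18th of every 2 months.
Next: January 2009 → January 18, 2009.
March 2009: March 18, 2009.
May 2009: May 18, 2009.
July 2009: July 18, 2009.
September 2009: September 18, 2009.
November 2009: November 18, 2009.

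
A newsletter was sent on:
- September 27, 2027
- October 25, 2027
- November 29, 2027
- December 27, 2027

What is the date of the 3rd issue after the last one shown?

March 27, 2028

Every date is a Monday; gaps 28, 35, 28 days.
Each is the last Monday of its month (at least one falls on the 29th or later, ruling out '4th Monday').
January 2028 ends with Monday January 31, 2028.
February 2028 ends with Monday February 28, 2028.
March 2028 ends with Monday March 27, 2028.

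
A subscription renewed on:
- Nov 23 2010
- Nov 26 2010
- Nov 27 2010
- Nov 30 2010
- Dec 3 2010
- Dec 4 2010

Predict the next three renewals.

The gap pattern 3, 1, 3, 3, 1 repeats every 3 events.
These are the Tuesdays, Fridays and Saturdays of each week.
The following Tuesday is Dec 7 2010.
The following Friday is Dec 10 2010.
The following Saturday is Dec 11 2010.

Dec 7 2010, Dec 10 2010, Dec 11 2010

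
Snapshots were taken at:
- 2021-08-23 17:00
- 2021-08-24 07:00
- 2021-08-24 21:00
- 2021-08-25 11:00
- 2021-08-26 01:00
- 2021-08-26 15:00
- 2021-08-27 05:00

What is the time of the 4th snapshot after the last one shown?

Gaps: 14, 14, 14, 14, 14, 14 hours — each event is 14 hours after the previous one.
2021-08-27 05:00 + 14 h = 2021-08-27 19:00.
2021-08-27 19:00 + 14 h = 2021-08-28 09:00.
2021-08-28 09:00 + 14 h = 2021-08-28 23:00.
2021-08-28 23:00 + 14 h = 2021-08-29 13:00.

2021-08-29 13:00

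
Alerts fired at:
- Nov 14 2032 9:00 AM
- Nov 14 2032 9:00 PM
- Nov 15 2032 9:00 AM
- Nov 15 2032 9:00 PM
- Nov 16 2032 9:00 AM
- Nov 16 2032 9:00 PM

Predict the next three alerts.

Nov 17 2032 9:00 AM, Nov 17 2032 9:00 PM, Nov 18 2032 9:00 AM

Gaps: 12, 12, 12, 12, 12 hours — each event is 12 hours after the previous one.
Nov 16 2032 9:00 PM + 12 h = Nov 17 2032 9:00 AM.
Nov 17 2032 9:00 AM + 12 h = Nov 17 2032 9:00 PM.
Nov 17 2032 9:00 PM + 12 h = Nov 18 2032 9:00 AM.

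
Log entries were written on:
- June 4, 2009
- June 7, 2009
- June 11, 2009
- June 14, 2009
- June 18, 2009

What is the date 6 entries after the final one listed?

July 9, 2009

Gaps: 3, 4, 3, 4 days — not constant, but cyclic with period 2.
The events fall on every Thursday and Sunday.
The following Sunday is June 21, 2009.
Next Thursday: June 25, 2009.
The following Sunday is June 28, 2009.
Next Thursday: July 2, 2009.
Next Sunday: July 5, 2009.
Next Thursday: July 9, 2009.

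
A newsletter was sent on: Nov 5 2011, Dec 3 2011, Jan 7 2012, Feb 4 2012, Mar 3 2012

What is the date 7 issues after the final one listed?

These are Saturdays at 28- or 35-day spacing (28, 35, 28, 28).
The pattern: 1st Saturday of the month.
1st Saturday of April 2012: Apr 7 2012.
May 2012 — 1st Saturday is May 5 2012.
1st Saturday of June 2012: Jun 2 2012.
July 2012 — 1st Saturday is Jul 7 2012.
August 2012 — 1st Saturday is Aug 4 2012.
September 2012 — 1st Saturday is Sep 1 2012.
October 2012 — 1st Saturday is Oct 6 2012.

Oct 6 2012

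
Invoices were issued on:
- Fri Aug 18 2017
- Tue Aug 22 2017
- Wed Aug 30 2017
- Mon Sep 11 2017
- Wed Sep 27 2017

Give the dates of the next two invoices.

The spacing grows by 4 each time: 4, 8, 12, 16 days.
Next gap: 20 days. Wed Sep 27 2017 + 20 days = Tue Oct 17 2017.
Next gap: 24 days. Tue Oct 17 2017 + 24 days = Fri Nov 10 2017.

Tue Oct 17 2017, Fri Nov 10 2017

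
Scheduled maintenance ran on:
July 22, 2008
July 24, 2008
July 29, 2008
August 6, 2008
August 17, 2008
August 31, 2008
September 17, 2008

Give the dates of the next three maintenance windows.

October 7, 2008; October 30, 2008; November 25, 2008

The spacing grows by 3 each time: 2, 5, 8, 11, 14, 17 days.
Next gap: 20 days. September 17, 2008 + 20 days = October 7, 2008.
Next gap: 23 days. October 7, 2008 + 23 days = October 30, 2008.
Next gap: 26 days. October 30, 2008 + 26 days = November 25, 2008.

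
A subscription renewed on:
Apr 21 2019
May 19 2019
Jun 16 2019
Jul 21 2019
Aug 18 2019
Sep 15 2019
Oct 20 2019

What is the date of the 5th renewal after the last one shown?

Mar 15 2020

All dates are Sundays, 28, 28, 35, 28, 28, 35 days apart.
Specifically, the 3rd Sunday of each month.
November 2019 — 3rd Sunday is Nov 17 2019.
December 2019 — 3rd Sunday is Dec 15 2019.
3rd Sunday of January 2020: Jan 19 2020.
3rd Sunday of February 2020: Feb 16 2020.
March 2020 — 3rd Sunday is Mar 15 2020.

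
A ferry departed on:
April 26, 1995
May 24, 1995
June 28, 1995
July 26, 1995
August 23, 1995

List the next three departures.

All dates are Wednesdays, 28, 35, 28, 28 days apart.
Specifically, the 4th Wednesday of each month.
4th Wednesday of September 1995: September 27, 1995.
4th Wednesday of October 1995: October 25, 1995.
4th Wednesday of November 1995: November 22, 1995.

September 27, 1995; October 25, 1995; November 22, 1995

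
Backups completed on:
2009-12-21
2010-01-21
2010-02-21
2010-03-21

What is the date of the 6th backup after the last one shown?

2010-09-21

The day-of-month is always 21 (31, 31, 28 days between events).
So this recurs on the 21st of each month.
April 2010: 2010-04-21.
May 2010: 2010-05-21.
June 2010: 2010-06-21.
Next: July 2010 → 2010-07-21.
August 2010: 2010-08-21.
September 2010: 2010-09-21.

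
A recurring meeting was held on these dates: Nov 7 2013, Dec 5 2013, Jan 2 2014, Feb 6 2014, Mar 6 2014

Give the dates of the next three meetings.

Apr 3 2014, May 1 2014, Jun 5 2014

Gaps: 28, 28, 35, 28 days — a mix of 28 and 35. Every date is a Thursday.
Each is the 1st Thursday of its month.
April 2014 — 1st Thursday is Apr 3 2014.
May 2014 — 1st Thursday is May 1 2014.
1st Thursday of June 2014: Jun 5 2014.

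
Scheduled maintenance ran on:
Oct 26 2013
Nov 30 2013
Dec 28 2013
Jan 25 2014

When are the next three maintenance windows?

Feb 22 2014, Mar 29 2014, Apr 26 2014

All Saturdays; the gaps (35, 28, 28) vary with month length.
This is the last Saturday of each month.
February 2014 ends with Saturday Feb 22 2014.
March 2014 ends with Saturday Mar 29 2014.
April 2014 ends with Saturday Apr 26 2014.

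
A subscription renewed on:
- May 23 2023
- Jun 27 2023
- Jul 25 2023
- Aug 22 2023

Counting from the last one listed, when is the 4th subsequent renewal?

Gaps: 35, 28, 28 days — a mix of 28 and 35. Every date is a Tuesday.
Each is the 4th Tuesday of its month.
September 2023 — 4th Tuesday is Sep 26 2023.
October 2023 — 4th Tuesday is Oct 24 2023.
4th Tuesday of November 2023: Nov 28 2023.
December 2023 — 4th Tuesday is Dec 26 2023.

Dec 26 2023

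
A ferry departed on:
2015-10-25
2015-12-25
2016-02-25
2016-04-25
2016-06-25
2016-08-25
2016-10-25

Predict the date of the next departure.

Each date is the 25th; the gaps (61, 62, 60, 61, 61, 61) track the month lengths.
The rule is the 25th of every 2 months.
December 2016: 2016-12-25.

2016-12-25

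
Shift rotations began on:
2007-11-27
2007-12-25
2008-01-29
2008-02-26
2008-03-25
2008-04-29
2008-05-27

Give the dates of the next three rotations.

Every date is a Tuesday; gaps 28, 35, 28, 28, 35, 28 days.
Each is the last Tuesday of its month (at least one falls on the 29th or later, ruling out '4th Tuesday').
Last Tuesday of June 2008: 2008-06-24.
Last Tuesday of July 2008: 2008-07-29.
August 2008 ends with Tuesday 2008-08-26.

2008-06-24, 2008-07-29, 2008-08-26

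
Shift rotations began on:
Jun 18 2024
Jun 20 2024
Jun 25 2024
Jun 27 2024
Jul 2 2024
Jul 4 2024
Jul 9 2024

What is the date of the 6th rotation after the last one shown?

Jul 30 2024

The gap pattern 2, 5, 2, 5, 2, 5 repeats every 2 events.
These are the Tuesdays and Thursdays of each week.
The following Thursday is Jul 11 2024.
The following Tuesday is Jul 16 2024.
Next Thursday: Jul 18 2024.
Next Tuesday: Jul 23 2024.
The following Thursday is Jul 25 2024.
Next Tuesday: Jul 30 2024.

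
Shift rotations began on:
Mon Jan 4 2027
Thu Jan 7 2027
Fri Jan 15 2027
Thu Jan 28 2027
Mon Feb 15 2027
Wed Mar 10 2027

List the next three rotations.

The spacing grows by 5 each time: 3, 8, 13, 18, 23 days.
Next gap: 28 days. Wed Mar 10 2027 + 28 days = Wed Apr 7 2027.
Next gap: 33 days. Wed Apr 7 2027 + 33 days = Mon May 10 2027.
Next gap: 38 days. Mon May 10 2027 + 38 days = Thu Jun 17 2027.

Wed Apr 7 2027, Mon May 10 2027, Thu Jun 17 2027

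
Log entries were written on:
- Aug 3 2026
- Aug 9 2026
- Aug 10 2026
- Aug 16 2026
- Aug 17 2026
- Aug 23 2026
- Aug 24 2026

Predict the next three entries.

Aug 30 2026, Aug 31 2026, Sep 6 2026

The gap pattern 6, 1, 6, 1, 6, 1 repeats every 2 events.
These are the Mondays and Sundays of each week.
The following Sunday is Aug 30 2026.
The following Monday is Aug 31 2026.
Next Sunday: Sep 6 2026.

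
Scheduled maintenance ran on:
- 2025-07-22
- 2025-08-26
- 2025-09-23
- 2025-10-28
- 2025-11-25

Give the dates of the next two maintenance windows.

Gaps: 35, 28, 35, 28 days — a mix of 28 and 35. Every date is a Tuesday.
Each is the 4th Tuesday of its month.
December 2025 — 4th Tuesday is 2025-12-23.
January 2026 — 4th Tuesday is 2026-01-27.

2025-12-23, 2026-01-27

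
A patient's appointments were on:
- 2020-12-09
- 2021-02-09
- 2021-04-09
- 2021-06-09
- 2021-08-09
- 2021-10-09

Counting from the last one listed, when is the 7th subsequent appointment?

Each date is the 9th; the gaps (62, 59, 61, 61, 61) track the month lengths.
The rule is the 9th of every 2 months.
Next: December 2021 → 2021-12-09.
February 2022: 2022-02-09.
Next: April 2022 → 2022-04-09.
Next: June 2022 → 2022-06-09.
August 2022: 2022-08-09.
Next: October 2022 → 2022-10-09.
Next: December 2022 → 2022-12-09.

2022-12-09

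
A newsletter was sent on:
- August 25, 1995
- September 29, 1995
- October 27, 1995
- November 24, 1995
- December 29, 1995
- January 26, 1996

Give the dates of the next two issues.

February 23, 1996; March 29, 1996

These are Fridays with 35, 28, 28, 35, 28-day gaps.
Each is the final Friday of its month — September 29, 1995 is past the 28th, so '4th Friday' doesn't fit.
February 1996 ends with Friday February 23, 1996.
Last Friday of March 1996: March 29, 1996.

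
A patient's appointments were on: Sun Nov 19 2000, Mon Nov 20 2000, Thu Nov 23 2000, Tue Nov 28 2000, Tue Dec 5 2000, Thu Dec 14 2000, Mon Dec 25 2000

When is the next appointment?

Gaps: 1, 3, 5, 7, 9, 11 days — each gap is 2 larger than the previous one.
Next gap: 13 days. Mon Dec 25 2000 + 13 days = Sun Jan 7 2001.

Sun Jan 7 2001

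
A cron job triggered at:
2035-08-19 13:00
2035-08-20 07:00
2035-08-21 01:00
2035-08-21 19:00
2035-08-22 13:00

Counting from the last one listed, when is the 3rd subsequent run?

2035-08-24 19:00

Spacing: 18, 18, 18, 18 h — constant 18 h.
2035-08-22 13:00 + 18 h = 2035-08-23 07:00.
2035-08-23 07:00 + 18 h = 2035-08-24 01:00.
2035-08-24 01:00 + 18 h = 2035-08-24 19:00.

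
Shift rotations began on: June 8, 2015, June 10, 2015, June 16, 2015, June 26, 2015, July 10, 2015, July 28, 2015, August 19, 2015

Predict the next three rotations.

The spacing grows by 4 each time: 2, 6, 10, 14, 18, 22 days.
Next gap: 26 days. August 19, 2015 + 26 days = September 14, 2015.
Next gap: 30 days. September 14, 2015 + 30 days = October 14, 2015.
Next gap: 34 days. October 14, 2015 + 34 days = November 17, 2015.

September 14, 2015; October 14, 2015; November 17, 2015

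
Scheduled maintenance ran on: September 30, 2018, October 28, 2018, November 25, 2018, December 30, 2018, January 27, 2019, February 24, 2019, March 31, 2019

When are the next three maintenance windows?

April 28, 2019; May 26, 2019; June 30, 2019

All Sundays; the gaps (28, 28, 35, 28, 28, 35) vary with month length.
This is the last Sunday of each month.
Last Sunday of April 2019: April 28, 2019.
May 2019 ends with Sunday May 26, 2019.
Last Sunday of June 2019: June 30, 2019.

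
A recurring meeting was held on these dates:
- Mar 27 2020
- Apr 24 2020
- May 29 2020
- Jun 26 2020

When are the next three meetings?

These are Fridays with 28, 35, 28-day gaps.
Each is the final Friday of its month — May 29 2020 is past the 28th, so '4th Friday' doesn't fit.
Last Friday of July 2020: Jul 31 2020.
August 2020 ends with Friday Aug 28 2020.
Last Friday of September 2020: Sep 25 2020.

Jul 31 2020, Aug 28 2020, Sep 25 2020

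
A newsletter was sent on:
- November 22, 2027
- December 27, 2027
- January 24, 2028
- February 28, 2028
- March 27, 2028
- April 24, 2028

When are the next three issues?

These are Mondays at 28- or 35-day spacing (35, 28, 35, 28, 28).
The pattern: 4th Monday of the month.
4th Monday of May 2028: May 22, 2028.
June 2028 — 4th Monday is June 26, 2028.
July 2028 — 4th Monday is July 24, 2028.

May 22, 2028; June 26, 2028; July 24, 2028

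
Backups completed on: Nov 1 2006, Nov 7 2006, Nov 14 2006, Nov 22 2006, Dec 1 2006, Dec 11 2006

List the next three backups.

Dec 22 2006, Jan 3 2007, Jan 16 2007

Intervals are 6, 7, 8, 9, 10 days — an arithmetic progression with common difference 1.
Next gap: 11 days. Dec 11 2006 + 11 days = Dec 22 2006.
Next gap: 12 days. Dec 22 2006 + 12 days = Jan 3 2007.
Next gap: 13 days. Jan 3 2007 + 13 days = Jan 16 2007.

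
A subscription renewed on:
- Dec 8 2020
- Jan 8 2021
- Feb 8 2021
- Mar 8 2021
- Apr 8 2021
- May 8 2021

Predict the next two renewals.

Jun 8 2021, Jul 8 2021

The day-of-month is always 8 (31, 31, 28, 31, 30 days between events).
So this recurs on the 8th of each month.
June 2021: Jun 8 2021.
Next: July 2021 → Jul 8 2021.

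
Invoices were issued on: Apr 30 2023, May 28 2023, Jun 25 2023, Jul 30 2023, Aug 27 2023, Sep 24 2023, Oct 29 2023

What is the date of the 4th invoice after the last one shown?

All Sundays; the gaps (28, 28, 35, 28, 28, 35) vary with month length.
This is the last Sunday of each month.
Last Sunday of November 2023: Nov 26 2023.
December 2023 ends with Sunday Dec 31 2023.
Last Sunday of January 2024: Jan 28 2024.
February 2024 ends with Sunday Feb 25 2024.

Feb 25 2024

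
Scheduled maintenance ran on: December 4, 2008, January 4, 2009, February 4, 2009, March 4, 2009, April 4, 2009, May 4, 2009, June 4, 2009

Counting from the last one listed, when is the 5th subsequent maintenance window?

Each date is the 4th; the gaps (31, 31, 28, 31, 30, 31) track the month lengths.
The rule is the 4th of each month.
Next: July 2009 → July 4, 2009.
August 2009: August 4, 2009.
September 2009: September 4, 2009.
October 2009: October 4, 2009.
November 2009: November 4, 2009.

November 4, 2009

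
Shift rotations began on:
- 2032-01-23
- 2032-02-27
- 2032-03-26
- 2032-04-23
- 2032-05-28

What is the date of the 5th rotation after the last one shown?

2032-10-22

Gaps: 35, 28, 28, 35 days — a mix of 28 and 35. Every date is a Friday.
Each is the 4th Friday of its month.
4th Friday of June 2032: 2032-06-25.
4th Friday of July 2032: 2032-07-23.
4th Friday of August 2032: 2032-08-27.
September 2032 — 4th Friday is 2032-09-24.
October 2032 — 4th Friday is 2032-10-22.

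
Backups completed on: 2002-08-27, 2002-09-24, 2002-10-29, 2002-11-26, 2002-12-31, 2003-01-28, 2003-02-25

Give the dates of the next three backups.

All Tuesdays; the gaps (28, 35, 28, 35, 28, 28) vary with month length.
This is the last Tuesday of each month.
Last Tuesday of March 2003: 2003-03-25.
April 2003 ends with Tuesday 2003-04-29.
May 2003 ends with Tuesday 2003-05-27.

2003-03-25, 2003-04-29, 2003-05-27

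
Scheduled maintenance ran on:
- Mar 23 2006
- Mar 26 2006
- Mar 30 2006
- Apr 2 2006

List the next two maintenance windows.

Apr 6 2006, Apr 9 2006

Gaps: 3, 4, 3 days — not constant, but cyclic with period 2.
The events fall on every Thursday and Sunday.
Next Thursday: Apr 6 2006.
The following Sunday is Apr 9 2006.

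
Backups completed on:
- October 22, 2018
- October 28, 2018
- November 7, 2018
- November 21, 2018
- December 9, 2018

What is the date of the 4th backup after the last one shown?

March 31, 2019

The spacing grows by 4 each time: 6, 10, 14, 18 days.
Next gap: 22 days. December 9, 2018 + 22 days = December 31, 2018.
Next gap: 26 days. December 31, 2018 + 26 days = January 26, 2019.
Next gap: 30 days. January 26, 2019 + 30 days = February 25, 2019.
Next gap: 34 days. February 25, 2019 + 34 days = March 31, 2019.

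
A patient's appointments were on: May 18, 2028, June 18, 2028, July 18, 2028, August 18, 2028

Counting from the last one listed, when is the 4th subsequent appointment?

Each date is the 18th; the gaps (31, 30, 31) track the month lengths.
The rule is the 18th of each month.
September 2028: September 18, 2028.
October 2028: October 18, 2028.
November 2028: November 18, 2028.
Next: December 2028 → December 18, 2028.

December 18, 2028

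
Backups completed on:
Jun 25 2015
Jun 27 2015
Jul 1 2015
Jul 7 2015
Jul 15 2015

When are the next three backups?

The spacing grows by 2 each time: 2, 4, 6, 8 days.
Next gap: 10 days. Jul 15 2015 + 10 days = Jul 25 2015.
Next gap: 12 days. Jul 25 2015 + 12 days = Aug 6 2015.
Next gap: 14 days. Aug 6 2015 + 14 days = Aug 20 2015.

Jul 25 2015, Aug 6 2015, Aug 20 2015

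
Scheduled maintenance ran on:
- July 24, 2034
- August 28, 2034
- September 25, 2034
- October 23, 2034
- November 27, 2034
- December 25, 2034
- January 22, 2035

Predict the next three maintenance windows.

February 26, 2035; March 26, 2035; April 23, 2035

All dates are Mondays, 35, 28, 28, 35, 28, 28 days apart.
Specifically, the 4th Monday of each month.
4th Monday of February 2035: February 26, 2035.
4th Monday of March 2035: March 26, 2035.
April 2035 — 4th Monday is April 23, 2035.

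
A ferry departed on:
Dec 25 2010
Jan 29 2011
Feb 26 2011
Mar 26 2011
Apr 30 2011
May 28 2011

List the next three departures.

Jun 25 2011, Jul 30 2011, Aug 27 2011

Every date is a Saturday; gaps 35, 28, 28, 35, 28 days.
Each is the last Saturday of its month (at least one falls on the 29th or later, ruling out '4th Saturday').
June 2011 ends with Saturday Jun 25 2011.
July 2011 ends with Saturday Jul 30 2011.
August 2011 ends with Saturday Aug 27 2011.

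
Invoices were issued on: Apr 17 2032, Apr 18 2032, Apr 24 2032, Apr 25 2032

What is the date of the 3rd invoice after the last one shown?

Every event lands on a Saturday or Sunday (gaps cycle 1, 6, 1).
So the schedule is: every Saturday and Sunday.
Next Saturday: May 1 2032.
Next Sunday: May 2 2032.
The following Saturday is May 8 2032.

May 8 2032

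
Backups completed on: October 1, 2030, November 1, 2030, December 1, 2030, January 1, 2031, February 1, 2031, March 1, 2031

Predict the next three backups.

Gaps: 31, 30, 31, 31, 28 days — not constant. Every event is on the 1st of the month.
Pattern: the 1st of each month.
Next: April 2031 → April 1, 2031.
May 2031: May 1, 2031.
June 2031: June 1, 2031.

April 1, 2031; May 1, 2031; June 1, 2031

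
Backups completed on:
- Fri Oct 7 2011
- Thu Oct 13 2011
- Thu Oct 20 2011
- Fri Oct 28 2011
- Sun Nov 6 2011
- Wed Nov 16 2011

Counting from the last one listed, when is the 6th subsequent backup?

Intervals are 6, 7, 8, 9, 10 days — an arithmetic progression with common difference 1.
Next gap: 11 days. Wed Nov 16 2011 + 11 days = Sun Nov 27 2011.
Next gap: 12 days. Sun Nov 27 2011 + 12 days = Fri Dec 9 2011.
Next gap: 13 days. Fri Dec 9 2011 + 13 days = Thu Dec 22 2011.
Next gap: 14 days. Thu Dec 22 2011 + 14 days = Thu Jan 5 2012.
Next gap: 15 days. Thu Jan 5 2012 + 15 days = Fri Jan 20 2012.
Next gap: 16 days. Fri Jan 20 2012 + 16 days = Sun Feb 5 2012.

Sun Feb 5 2012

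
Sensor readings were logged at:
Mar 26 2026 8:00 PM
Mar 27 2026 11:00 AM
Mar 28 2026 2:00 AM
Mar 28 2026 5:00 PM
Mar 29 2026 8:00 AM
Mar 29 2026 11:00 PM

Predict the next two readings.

Spacing: 15, 15, 15, 15, 15 h — constant 15 h.
Mar 29 2026 11:00 PM + 15 h = Mar 30 2026 2:00 PM.
Mar 30 2026 2:00 PM + 15 h = Mar 31 2026 5:00 AM.

Mar 30 2026 2:00 PM, Mar 31 2026 5:00 AM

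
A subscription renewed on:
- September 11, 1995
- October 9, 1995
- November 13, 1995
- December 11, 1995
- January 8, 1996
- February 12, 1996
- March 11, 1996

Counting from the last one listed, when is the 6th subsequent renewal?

All dates are Mondays, 28, 35, 28, 28, 35, 28 days apart.
Specifically, the 2nd Monday of each month.
April 1996 — 2nd Monday is April 8, 1996.
May 1996 — 2nd Monday is May 13, 1996.
2nd Monday of June 1996: June 10, 1996.
July 1996 — 2nd Monday is July 8, 1996.
August 1996 — 2nd Monday is August 12, 1996.
September 1996 — 2nd Monday is September 9, 1996.

September 9, 1996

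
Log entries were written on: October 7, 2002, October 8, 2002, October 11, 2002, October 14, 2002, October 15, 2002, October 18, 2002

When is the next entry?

The gap pattern 1, 3, 3, 1, 3 repeats every 3 events.
These are the Mondays, Tuesdays and Fridays of each week.
Next Monday: October 21, 2002.

October 21, 2002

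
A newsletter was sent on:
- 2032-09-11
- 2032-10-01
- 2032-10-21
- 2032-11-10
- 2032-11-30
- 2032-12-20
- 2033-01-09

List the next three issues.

2033-01-29, 2033-02-18, 2033-03-10

Gaps between consecutive events: 20, 20, 20, 20, 20, 20 days — a constant 20-day interval.
2033-01-09 + 20 days = 2033-01-29.
2033-01-29 + 20 days = 2033-02-18.
2033-02-18 + 20 days = 2033-03-10.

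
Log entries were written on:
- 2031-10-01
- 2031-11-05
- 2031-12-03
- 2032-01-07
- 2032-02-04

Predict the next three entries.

2032-03-03, 2032-04-07, 2032-05-05

These are Wednesdays at 28- or 35-day spacing (35, 28, 35, 28).
The pattern: 1st Wednesday of the month.
1st Wednesday of March 2032: 2032-03-03.
1st Wednesday of April 2032: 2032-04-07.
1st Wednesday of May 2032: 2032-05-05.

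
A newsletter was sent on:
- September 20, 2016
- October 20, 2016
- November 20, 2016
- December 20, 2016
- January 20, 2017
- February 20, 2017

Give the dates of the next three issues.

Gaps: 30, 31, 30, 31, 31 days — not constant. Every event is on the 20th of the month.
Pattern: the 20th of each month.
March 2017: March 20, 2017.
April 2017: April 20, 2017.
Next: May 2017 → May 20, 2017.

March 20, 2017; April 20, 2017; May 20, 2017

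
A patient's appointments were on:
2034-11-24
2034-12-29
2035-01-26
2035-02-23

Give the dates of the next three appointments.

Every date is a Friday; gaps 35, 28, 28 days.
Each is the last Friday of its month (at least one falls on the 29th or later, ruling out '4th Friday').
March 2035 ends with Friday 2035-03-30.
April 2035 ends with Friday 2035-04-27.
May 2035 ends with Friday 2035-05-25.

2035-03-30, 2035-04-27, 2035-05-25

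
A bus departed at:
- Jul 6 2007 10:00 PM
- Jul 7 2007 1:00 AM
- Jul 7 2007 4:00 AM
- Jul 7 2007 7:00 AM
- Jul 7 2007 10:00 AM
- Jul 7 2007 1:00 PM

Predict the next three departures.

The interval is a steady 3 hours (3, 3, 3, 3, 3).
Jul 7 2007 1:00 PM + 3 h = Jul 7 2007 4:00 PM.
Jul 7 2007 4:00 PM + 3 h = Jul 7 2007 7:00 PM.
Jul 7 2007 7:00 PM + 3 h = Jul 7 2007 10:00 PM.

Jul 7 2007 4:00 PM, Jul 7 2007 7:00 PM, Jul 7 2007 10:00 PM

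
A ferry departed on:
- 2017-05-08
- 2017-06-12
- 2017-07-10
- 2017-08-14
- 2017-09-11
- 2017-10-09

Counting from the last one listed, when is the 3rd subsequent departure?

Gaps: 35, 28, 35, 28, 28 days — a mix of 28 and 35. Every date is a Monday.
Each is the 2nd Monday of its month.
November 2017 — 2nd Monday is 2017-11-13.
December 2017 — 2nd Monday is 2017-12-11.
2nd Monday of January 2018: 2018-01-08.

2018-01-08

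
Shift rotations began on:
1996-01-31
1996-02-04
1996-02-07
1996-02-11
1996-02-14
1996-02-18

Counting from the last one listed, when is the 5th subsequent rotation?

1996-03-06

The gap pattern 4, 3, 4, 3, 4 repeats every 2 events.
These are the Wednesdays and Sundays of each week.
Next Wednesday: 1996-02-21.
The following Sunday is 1996-02-25.
Next Wednesday: 1996-02-28.
The following Sunday is 1996-03-03.
Next Wednesday: 1996-03-06.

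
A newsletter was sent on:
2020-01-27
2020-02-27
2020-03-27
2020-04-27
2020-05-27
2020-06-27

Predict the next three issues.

Each date is the 27th; the gaps (31, 29, 31, 30, 31) track the month lengths.
The rule is the 27th of each month.
Next: July 2020 → 2020-07-27.
Next: August 2020 → 2020-08-27.
September 2020: 2020-09-27.

2020-07-27, 2020-08-27, 2020-09-27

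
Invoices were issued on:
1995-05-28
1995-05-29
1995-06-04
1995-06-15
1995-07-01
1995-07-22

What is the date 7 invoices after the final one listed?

1996-05-04

Intervals are 1, 6, 11, 16, 21 days — an arithmetic progression with common difference 5.
Next gap: 26 days. 1995-07-22 + 26 days = 1995-08-17.
Next gap: 31 days. 1995-08-17 + 31 days = 1995-09-17.
Next gap: 36 days. 1995-09-17 + 36 days = 1995-10-23.
Next gap: 41 days. 1995-10-23 + 41 days = 1995-12-03.
Next gap: 46 days. 1995-12-03 + 46 days = 1996-01-18.
Next gap: 51 days. 1996-01-18 + 51 days = 1996-03-09.
Next gap: 56 days. 1996-03-09 + 56 days = 1996-05-04.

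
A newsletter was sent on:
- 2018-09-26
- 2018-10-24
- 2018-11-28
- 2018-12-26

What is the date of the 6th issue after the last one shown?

2019-06-26

These are Wednesdays at 28- or 35-day spacing (28, 35, 28).
The pattern: 4th Wednesday of the month.
4th Wednesday of January 2019: 2019-01-23.
February 2019 — 4th Wednesday is 2019-02-27.
March 2019 — 4th Wednesday is 2019-03-27.
April 2019 — 4th Wednesday is 2019-04-24.
May 2019 — 4th Wednesday is 2019-05-22.
4th Wednesday of June 2019: 2019-06-26.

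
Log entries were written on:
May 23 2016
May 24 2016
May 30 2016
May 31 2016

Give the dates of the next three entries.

Jun 6 2016, Jun 7 2016, Jun 13 2016

Gaps: 1, 6, 1 days — not constant, but cyclic with period 2.
The events fall on every Monday and Tuesday.
Next Monday: Jun 6 2016.
The following Tuesday is Jun 7 2016.
Next Monday: Jun 13 2016.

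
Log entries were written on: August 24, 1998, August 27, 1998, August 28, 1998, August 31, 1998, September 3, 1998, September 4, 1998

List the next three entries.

September 7, 1998; September 10, 1998; September 11, 1998

Gaps: 3, 1, 3, 3, 1 days — not constant, but cyclic with period 3.
The events fall on every Monday, Thursday and Friday.
The following Monday is September 7, 1998.
Next Thursday: September 10, 1998.
The following Friday is September 11, 1998.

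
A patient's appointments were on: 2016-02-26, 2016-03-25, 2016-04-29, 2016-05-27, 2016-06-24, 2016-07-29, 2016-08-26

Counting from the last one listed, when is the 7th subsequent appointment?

All Fridays; the gaps (28, 35, 28, 28, 35, 28) vary with month length.
This is the last Friday of each month.
Last Friday of September 2016: 2016-09-30.
Last Friday of October 2016: 2016-10-28.
November 2016 ends with Friday 2016-11-25.
Last Friday of December 2016: 2016-12-30.
Last Friday of January 2017: 2017-01-27.
Last Friday of February 2017: 2017-02-24.
March 2017 ends with Friday 2017-03-31.

2017-03-31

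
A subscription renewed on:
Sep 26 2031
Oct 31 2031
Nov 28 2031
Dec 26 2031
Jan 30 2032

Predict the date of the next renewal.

All Fridays; the gaps (35, 28, 28, 35) vary with month length.
This is the last Friday of each month.
February 2032 ends with Friday Feb 27 2032.

Feb 27 2032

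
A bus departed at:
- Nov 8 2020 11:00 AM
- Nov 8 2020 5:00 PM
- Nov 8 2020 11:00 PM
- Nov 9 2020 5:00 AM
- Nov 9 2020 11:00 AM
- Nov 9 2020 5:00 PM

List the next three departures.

The interval is a steady 6 hours (6, 6, 6, 6, 6).
Nov 9 2020 5:00 PM + 6 h = Nov 9 2020 11:00 PM.
Nov 9 2020 11:00 PM + 6 h = Nov 10 2020 5:00 AM.
Nov 10 2020 5:00 AM + 6 h = Nov 10 2020 11:00 AM.

Nov 9 2020 11:00 PM, Nov 10 2020 5:00 AM, Nov 10 2020 11:00 AM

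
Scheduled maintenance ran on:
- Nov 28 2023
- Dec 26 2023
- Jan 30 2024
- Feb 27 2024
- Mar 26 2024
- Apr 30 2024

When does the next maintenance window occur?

All Tuesdays; the gaps (28, 35, 28, 28, 35) vary with month length.
This is the last Tuesday of each month.
Last Tuesday of May 2024: May 28 2024.

May 28 2024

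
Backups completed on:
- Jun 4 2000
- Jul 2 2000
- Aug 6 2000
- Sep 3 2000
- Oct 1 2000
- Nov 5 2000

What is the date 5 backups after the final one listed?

All dates are Sundays, 28, 35, 28, 28, 35 days apart.
Specifically, the 1st Sunday of each month.
December 2000 — 1st Sunday is Dec 3 2000.
1st Sunday of January 2001: Jan 7 2001.
February 2001 — 1st Sunday is Feb 4 2001.
March 2001 — 1st Sunday is Mar 4 2001.
April 2001 — 1st Sunday is Apr 1 2001.

Apr 1 2001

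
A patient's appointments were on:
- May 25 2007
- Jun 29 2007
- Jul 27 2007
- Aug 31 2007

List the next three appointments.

All Fridays; the gaps (35, 28, 35) vary with month length.
This is the last Friday of each month.
Last Friday of September 2007: Sep 28 2007.
Last Friday of October 2007: Oct 26 2007.
November 2007 ends with Friday Nov 30 2007.

Sep 28 2007, Oct 26 2007, Nov 30 2007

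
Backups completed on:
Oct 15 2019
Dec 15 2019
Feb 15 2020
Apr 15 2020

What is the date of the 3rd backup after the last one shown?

Oct 15 2020

Gaps: 61, 62, 60 days — not constant. Every event is on the 15th of the month.
Pattern: the 15th of every 2 months.
Next: June 2020 → Jun 15 2020.
Next: August 2020 → Aug 15 2020.
Next: October 2020 → Oct 15 2020.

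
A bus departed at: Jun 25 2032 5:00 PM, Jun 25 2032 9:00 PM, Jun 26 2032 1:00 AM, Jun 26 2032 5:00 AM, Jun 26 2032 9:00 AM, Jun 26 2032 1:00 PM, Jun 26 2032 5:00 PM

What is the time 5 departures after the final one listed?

Jun 27 2032 1:00 PM

Spacing: 4, 4, 4, 4, 4, 4 h — constant 4 h.
Jun 26 2032 5:00 PM + 4 h = Jun 26 2032 9:00 PM.
Jun 26 2032 9:00 PM + 4 h = Jun 27 2032 1:00 AM.
Jun 27 2032 1:00 AM + 4 h = Jun 27 2032 5:00 AM.
Jun 27 2032 5:00 AM + 4 h = Jun 27 2032 9:00 AM.
Jun 27 2032 9:00 AM + 4 h = Jun 27 2032 1:00 PM.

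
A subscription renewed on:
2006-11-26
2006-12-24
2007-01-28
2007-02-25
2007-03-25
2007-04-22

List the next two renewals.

All dates are Sundays, 28, 35, 28, 28, 28 days apart.
Specifically, the 4th Sunday of each month.
May 2007 — 4th Sunday is 2007-05-27.
June 2007 — 4th Sunday is 2007-06-24.

2007-05-27, 2007-06-24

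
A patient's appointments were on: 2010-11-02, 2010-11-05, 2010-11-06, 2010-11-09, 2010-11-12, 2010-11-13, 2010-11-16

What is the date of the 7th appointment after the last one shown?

Every event lands on a Tuesday or Friday or Saturday (gaps cycle 3, 1, 3, 3, 1, 3).
So the schedule is: every Tuesday, Friday and Saturday.
Next Friday: 2010-11-19.
Next Saturday: 2010-11-20.
The following Tuesday is 2010-11-23.
The following Friday is 2010-11-26.
Next Saturday: 2010-11-27.
The following Tuesday is 2010-11-30.
The following Friday is 2010-12-03.

2010-12-03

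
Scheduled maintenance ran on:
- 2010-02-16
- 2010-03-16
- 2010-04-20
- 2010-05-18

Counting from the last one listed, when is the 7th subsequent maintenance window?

Gaps: 28, 35, 28 days — a mix of 28 and 35. Every date is a Tuesday.
Each is the 3rd Tuesday of its month.
3rd Tuesday of June 2010: 2010-06-15.
July 2010 — 3rd Tuesday is 2010-07-20.
August 2010 — 3rd Tuesday is 2010-08-17.
3rd Tuesday of September 2010: 2010-09-21.
3rd Tuesday of October 2010: 2010-10-19.
November 2010 — 3rd Tuesday is 2010-11-16.
December 2010 — 3rd Tuesday is 2010-12-21.

2010-12-21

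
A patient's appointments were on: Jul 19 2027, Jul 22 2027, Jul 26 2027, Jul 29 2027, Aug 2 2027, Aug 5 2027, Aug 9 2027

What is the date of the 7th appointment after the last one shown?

The gap pattern 3, 4, 3, 4, 3, 4 repeats every 2 events.
These are the Mondays and Thursdays of each week.
The following Thursday is Aug 12 2027.
Next Monday: Aug 16 2027.
The following Thursday is Aug 19 2027.
The following Monday is Aug 23 2027.
Next Thursday: Aug 26 2027.
The following Monday is Aug 30 2027.
The following Thursday is Sep 2 2027.

Sep 2 2027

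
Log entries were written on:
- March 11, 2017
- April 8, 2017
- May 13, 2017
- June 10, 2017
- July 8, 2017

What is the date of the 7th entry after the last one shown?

February 10, 2018

These are Saturdays at 28- or 35-day spacing (28, 35, 28, 28).
The pattern: 2nd Saturday of the month.
2nd Saturday of August 2017: August 12, 2017.
2nd Saturday of September 2017: September 9, 2017.
2nd Saturday of October 2017: October 14, 2017.
November 2017 — 2nd Saturday is November 11, 2017.
2nd Saturday of December 2017: December 9, 2017.
January 2018 — 2nd Saturday is January 13, 2018.
2nd Saturday of February 2018: February 10, 2018.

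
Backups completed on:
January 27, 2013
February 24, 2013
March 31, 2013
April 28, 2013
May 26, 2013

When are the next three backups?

June 30, 2013; July 28, 2013; August 25, 2013

These are Sundays with 28, 35, 28, 28-day gaps.
Each is the final Sunday of its month — March 31, 2013 is past the 28th, so '4th Sunday' doesn't fit.
June 2013 ends with Sunday June 30, 2013.
Last Sunday of July 2013: July 28, 2013.
August 2013 ends with Sunday August 25, 2013.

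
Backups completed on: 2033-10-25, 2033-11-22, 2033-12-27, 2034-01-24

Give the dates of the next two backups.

2034-02-28, 2034-03-28

All dates are Tuesdays, 28, 35, 28 days apart.
Specifically, the 4th Tuesday of each month.
4th Tuesday of February 2034: 2034-02-28.
4th Tuesday of March 2034: 2034-03-28.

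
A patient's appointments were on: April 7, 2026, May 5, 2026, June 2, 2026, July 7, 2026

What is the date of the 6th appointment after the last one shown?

January 5, 2027

Gaps: 28, 28, 35 days — a mix of 28 and 35. Every date is a Tuesday.
Each is the 1st Tuesday of its month.
August 2026 — 1st Tuesday is August 4, 2026.
September 2026 — 1st Tuesday is September 1, 2026.
October 2026 — 1st Tuesday is October 6, 2026.
November 2026 — 1st Tuesday is November 3, 2026.
1st Tuesday of December 2026: December 1, 2026.
1st Tuesday of January 2027: January 5, 2027.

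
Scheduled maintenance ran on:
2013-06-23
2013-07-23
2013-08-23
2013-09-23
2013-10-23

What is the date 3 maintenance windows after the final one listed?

2014-01-23

Gaps: 30, 31, 31, 30 days — not constant. Every event is on the 23rd of the month.
Pattern: the 23rd of each month.
November 2013: 2013-11-23.
December 2013: 2013-12-23.
January 2014: 2014-01-23.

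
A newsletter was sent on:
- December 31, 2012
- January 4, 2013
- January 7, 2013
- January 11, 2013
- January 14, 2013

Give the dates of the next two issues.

Every event lands on a Monday or Friday (gaps cycle 4, 3, 4, 3).
So the schedule is: every Monday and Friday.
The following Friday is January 18, 2013.
The following Monday is January 21, 2013.

January 18, 2013; January 21, 2013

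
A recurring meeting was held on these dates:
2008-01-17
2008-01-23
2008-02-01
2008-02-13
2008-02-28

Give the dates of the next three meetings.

Gaps: 6, 9, 12, 15 days — each gap is 3 larger than the previous one.
Next gap: 18 days. 2008-02-28 + 18 days = 2008-03-17.
Next gap: 21 days. 2008-03-17 + 21 days = 2008-04-07.
Next gap: 24 days. 2008-04-07 + 24 days = 2008-05-01.

2008-03-17, 2008-04-07, 2008-05-01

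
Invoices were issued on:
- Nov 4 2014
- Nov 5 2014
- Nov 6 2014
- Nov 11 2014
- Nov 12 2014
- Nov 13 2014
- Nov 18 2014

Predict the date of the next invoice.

Gaps: 1, 1, 5, 1, 1, 5 days — not constant, but cyclic with period 3.
The events fall on every Tuesday, Wednesday and Thursday.
The following Wednesday is Nov 19 2014.

Nov 19 2014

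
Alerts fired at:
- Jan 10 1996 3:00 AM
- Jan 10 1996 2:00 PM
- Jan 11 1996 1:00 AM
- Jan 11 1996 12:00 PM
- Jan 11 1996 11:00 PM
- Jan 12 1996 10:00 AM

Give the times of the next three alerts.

The interval is a steady 11 hours (11, 11, 11, 11, 11).
Jan 12 1996 10:00 AM + 11 h = Jan 12 1996 9:00 PM.
Jan 12 1996 9:00 PM + 11 h = Jan 13 1996 8:00 AM.
Jan 13 1996 8:00 AM + 11 h = Jan 13 1996 7:00 PM.

Jan 12 1996 9:00 PM, Jan 13 1996 8:00 AM, Jan 13 1996 7:00 PM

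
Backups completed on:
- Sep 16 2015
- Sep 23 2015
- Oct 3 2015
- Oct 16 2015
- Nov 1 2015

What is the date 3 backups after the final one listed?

Intervals are 7, 10, 13, 16 days — an arithmetic progression with common difference 3.
Next gap: 19 days. Nov 1 2015 + 19 days = Nov 20 2015.
Next gap: 22 days. Nov 20 2015 + 22 days = Dec 12 2015.
Next gap: 25 days. Dec 12 2015 + 25 days = Jan 6 2016.

Jan 6 2016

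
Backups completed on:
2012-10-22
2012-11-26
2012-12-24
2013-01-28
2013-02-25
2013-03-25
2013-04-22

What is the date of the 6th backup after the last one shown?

2013-10-28

All dates are Mondays, 35, 28, 35, 28, 28, 28 days apart.
Specifically, the 4th Monday of each month.
4th Monday of May 2013: 2013-05-27.
June 2013 — 4th Monday is 2013-06-24.
July 2013 — 4th Monday is 2013-07-22.
4th Monday of August 2013: 2013-08-26.
September 2013 — 4th Monday is 2013-09-23.
October 2013 — 4th Monday is 2013-10-28.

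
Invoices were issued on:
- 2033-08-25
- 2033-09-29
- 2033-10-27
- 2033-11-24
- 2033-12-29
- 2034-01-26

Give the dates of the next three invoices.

These are Thursdays with 35, 28, 28, 35, 28-day gaps.
Each is the final Thursday of its month — 2033-09-29 is past the 28th, so '4th Thursday' doesn't fit.
Last Thursday of February 2034: 2034-02-23.
Last Thursday of March 2034: 2034-03-30.
Last Thursday of April 2034: 2034-04-27.

2034-02-23, 2034-03-30, 2034-04-27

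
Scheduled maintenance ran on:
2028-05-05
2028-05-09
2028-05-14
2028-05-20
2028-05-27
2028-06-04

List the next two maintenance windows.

2028-06-13, 2028-06-23

The spacing grows by 1 each time: 4, 5, 6, 7, 8 days.
Next gap: 9 days. 2028-06-04 + 9 days = 2028-06-13.
Next gap: 10 days. 2028-06-13 + 10 days = 2028-06-23.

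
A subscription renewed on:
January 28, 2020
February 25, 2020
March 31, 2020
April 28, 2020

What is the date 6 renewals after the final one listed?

These are Tuesdays with 28, 35, 28-day gaps.
Each is the final Tuesday of its month — March 31, 2020 is past the 28th, so '4th Tuesday' doesn't fit.
May 2020 ends with Tuesday May 26, 2020.
Last Tuesday of June 2020: June 30, 2020.
Last Tuesday of July 2020: July 28, 2020.
Last Tuesday of August 2020: August 25, 2020.
Last Tuesday of September 2020: September 29, 2020.
October 2020 ends with Tuesday October 27, 2020.

October 27, 2020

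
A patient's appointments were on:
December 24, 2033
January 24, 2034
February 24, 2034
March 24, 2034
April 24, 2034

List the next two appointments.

May 24, 2034; June 24, 2034

Gaps: 31, 31, 28, 31 days — not constant. Every event is on the 24th of the month.
Pattern: the 24th of each month.
Next: May 2034 → May 24, 2034.
Next: June 2034 → June 24, 2034.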